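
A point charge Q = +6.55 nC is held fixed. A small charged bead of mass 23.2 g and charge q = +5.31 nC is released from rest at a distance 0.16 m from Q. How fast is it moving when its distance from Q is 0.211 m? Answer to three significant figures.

Only the electrostatic force acts, so mechanical energy is conserved: ½mv² = U₁ − U₂ = kQq(1/r₁ − 1/r₂).
U₁ − U₂ = (8.99×10⁹ N·m²/C²)(6.55×10⁻⁹ C)(5.31×10⁻⁹ C)(1/0.160 − 1/0.211) = 4.72×10⁻⁷ J.
v = √(2·4.72×10⁻⁷/0.0232) = 6.38×10⁻³ m/s.

6.38×10⁻³ m/s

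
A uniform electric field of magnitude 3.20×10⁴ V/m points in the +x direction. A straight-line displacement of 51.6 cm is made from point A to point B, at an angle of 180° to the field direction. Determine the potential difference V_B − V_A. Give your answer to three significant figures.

Only the component of displacement along E changes the potential: ΔV = −E·d·cosθ.
ΔV = −(3.20×10⁴ V/m)(0.516 m)cos180° = 1.65×10⁴ V.

1.65×10⁴ V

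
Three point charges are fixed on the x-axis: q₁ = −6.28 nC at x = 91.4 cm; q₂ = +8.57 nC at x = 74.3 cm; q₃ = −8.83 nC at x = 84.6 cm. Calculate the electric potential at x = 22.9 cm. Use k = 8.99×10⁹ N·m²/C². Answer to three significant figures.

-61.2 V

The total potential is the scalar sum of each charge's contribution, V = Σ kqᵢ/rᵢ.
Distances from the field point to each charge: r₁ = 0.685 m, r₂ = 0.514 m, r₃ = 0.617 m.
V = k[(-6.28×10⁻⁹)/(0.685) + (8.57×10⁻⁹)/(0.514) + (-8.83×10⁻⁹)/(0.617)] = -61.2 V.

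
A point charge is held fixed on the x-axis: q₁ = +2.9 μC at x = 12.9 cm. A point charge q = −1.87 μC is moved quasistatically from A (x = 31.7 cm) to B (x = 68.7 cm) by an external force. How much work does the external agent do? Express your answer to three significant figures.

For quasistatic motion the external work equals the change in potential energy: W_ext = qΔV = q(V_B − V_A).
At A: distance to the source charge is 0.188 m; V_A = kq₁/r = 1.39×10⁵ V.
At B: distance to the source charge is 0.558 m; V_B = kq₁/r = 4.67×10⁴ V.
ΔV = V_B − V_A = -9.20×10⁴ V.
W_ext = qΔV = (-1.87×10⁻⁶ C)(-9.20×10⁴ V) = 0.172 J.

0.172 J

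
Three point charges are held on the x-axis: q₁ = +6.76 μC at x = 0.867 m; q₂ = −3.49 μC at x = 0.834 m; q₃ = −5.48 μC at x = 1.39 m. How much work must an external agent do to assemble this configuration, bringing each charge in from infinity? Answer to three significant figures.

-6.75 J

The work to assemble the configuration equals its total potential energy, U = Σ kqᵢqⱼ/rᵢⱼ over all pairs.
Pair separations: r₁₂ = 0.0330 m, r₁₃ = 0.523 m, r₂₃ = 0.556 m.
U = (-6.43) + (-0.637) + (0.309) = -6.75 J.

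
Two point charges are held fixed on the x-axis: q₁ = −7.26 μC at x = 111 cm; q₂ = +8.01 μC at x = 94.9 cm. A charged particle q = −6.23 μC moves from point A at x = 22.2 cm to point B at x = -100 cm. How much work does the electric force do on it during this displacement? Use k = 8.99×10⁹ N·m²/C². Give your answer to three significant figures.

-0.122 J

The work done by the electric force is W_field = −ΔU = −q(V_B − V_A) = q(V_A − V_B).
At A: distances to the source charges are 0.888 m, 0.727 m; V_A = Σ kqᵢ/rᵢ = 2.56×10⁴ V.
At B: distances to the source charges are 2.11 m, 1.95 m; V_B = Σ kqᵢ/rᵢ = 6010 V.
ΔV = V_B − V_A = -1.95×10⁴ V.
W_field = −qΔV = −(-6.23×10⁻⁶ C)(-1.95×10⁴ V) = -0.122 J.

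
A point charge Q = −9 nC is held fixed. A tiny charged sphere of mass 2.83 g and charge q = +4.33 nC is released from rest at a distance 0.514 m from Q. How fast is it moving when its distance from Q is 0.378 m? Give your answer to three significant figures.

0.0132 m/s

Only the electrostatic force acts, so mechanical energy is conserved: ½mv² = U₁ − U₂ = kQq(1/r₁ − 1/r₂).
U₁ − U₂ = (8.99×10⁹ N·m²/C²)(-9.00×10⁻⁹ C)(4.33×10⁻⁹ C)(1/0.514 − 1/0.378) = 2.45×10⁻⁷ J.
v = √(2·2.45×10⁻⁷/2.83×10⁻³) = 0.0132 m/s.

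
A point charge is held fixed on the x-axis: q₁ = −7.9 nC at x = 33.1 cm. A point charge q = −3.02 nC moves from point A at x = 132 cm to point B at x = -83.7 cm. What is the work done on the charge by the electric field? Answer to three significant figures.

The work done by the electric force is W_field = −ΔU = −q(V_B − V_A) = q(V_A − V_B).
At A: distance to the source charge is 0.989 m; V_A = kq₁/r = -71.8 V.
At B: distance to the source charge is 1.17 m; V_B = kq₁/r = -60.8 V.
ΔV = V_B − V_A = 11.0 V.
W_field = −qΔV = −(-3.02×10⁻⁹ C)(11.0 V) = 3.32×10⁻⁸ J.

3.32×10⁻⁸ J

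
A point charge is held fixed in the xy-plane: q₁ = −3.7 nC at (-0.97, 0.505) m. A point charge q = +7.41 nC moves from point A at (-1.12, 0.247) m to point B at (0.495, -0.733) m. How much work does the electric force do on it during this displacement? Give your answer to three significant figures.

The work done by the electric force is W_field = −ΔU = −q(V_B − V_A) = q(V_A − V_B).
At A: distance to the source charge is 0.298 m; V_A = kq₁/r = -111 V.
At B: distance to the source charge is 1.92 m; V_B = kq₁/r = -17.3 V.
ΔV = V_B − V_A = 94.1 V.
W_field = −qΔV = −(7.41×10⁻⁹ C)(94.1 V) = -6.97×10⁻⁷ J.

-6.97×10⁻⁷ J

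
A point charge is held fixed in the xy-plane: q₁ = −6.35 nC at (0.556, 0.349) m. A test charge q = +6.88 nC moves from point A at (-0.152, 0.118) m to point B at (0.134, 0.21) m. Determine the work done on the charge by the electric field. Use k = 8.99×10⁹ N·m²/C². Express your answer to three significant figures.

The work done by the electric force is W_field = −ΔU = −q(V_B − V_A) = q(V_A − V_B).
At A: distance to the source charge is 0.745 m; V_A = kq₁/r = -76.7 V.
At B: distance to the source charge is 0.444 m; V_B = kq₁/r = -128 V.
ΔV = V_B − V_A = -51.8 V.
W_field = −qΔV = −(6.88×10⁻⁹ C)(-51.8 V) = 3.57×10⁻⁷ J.

3.57×10⁻⁷ J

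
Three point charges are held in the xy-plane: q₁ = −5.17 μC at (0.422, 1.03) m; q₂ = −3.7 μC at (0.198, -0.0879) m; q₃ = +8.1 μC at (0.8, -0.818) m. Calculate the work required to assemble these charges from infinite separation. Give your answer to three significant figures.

The assembly work is the sum of pairwise potential energies, U = Σ_{i<j} kqᵢqⱼ/rᵢⱼ.
Pair separations: r₁₂ = 1.14 m, r₁₃ = 1.89 m, r₂₃ = 0.946 m.
U = (0.151) + (-0.200) + (-0.285) = -0.333 J.

-0.333 J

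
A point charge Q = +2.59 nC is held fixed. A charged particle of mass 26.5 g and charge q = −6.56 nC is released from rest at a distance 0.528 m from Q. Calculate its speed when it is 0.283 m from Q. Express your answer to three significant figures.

4.35×10⁻³ m/s

Only the electrostatic force acts, so mechanical energy is conserved: ½mv² = U₁ − U₂ = kQq(1/r₁ − 1/r₂).
U₁ − U₂ = (8.99×10⁹ N·m²/C²)(2.59×10⁻⁹ C)(-6.56×10⁻⁹ C)(1/0.528 − 1/0.283) = 2.50×10⁻⁷ J.
v = √(2·2.50×10⁻⁷/0.0265) = 4.35×10⁻³ m/s.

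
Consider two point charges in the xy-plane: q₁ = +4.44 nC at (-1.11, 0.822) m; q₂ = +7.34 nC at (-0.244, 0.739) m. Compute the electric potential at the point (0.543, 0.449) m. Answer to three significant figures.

102 V

The total potential is the scalar sum of each charge's contribution, V = Σ kqᵢ/rᵢ.
Distances from the field point to each charge: r₁ = 1.69 m, r₂ = 0.839 m.
V = k[(4.44×10⁻⁹)/(1.69) + (7.34×10⁻⁹)/(0.839)] = 102 V.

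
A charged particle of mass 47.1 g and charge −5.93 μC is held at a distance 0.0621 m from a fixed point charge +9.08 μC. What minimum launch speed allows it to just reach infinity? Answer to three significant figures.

18.2 m/s

To just escape, total mechanical energy must reach zero at infinity: ½mv²_min + U = 0, so ½mv²_min = −U = |kQq|/r.
|U| = |kQq|/r = (8.99×10⁹ N·m²/C²)(9.08×10⁻⁶)(5.93×10⁻⁶)/(0.0621) = 7.79 J.
v_min = √(2|U|/m) = √(2·7.79/0.0471) = 18.2 m/s.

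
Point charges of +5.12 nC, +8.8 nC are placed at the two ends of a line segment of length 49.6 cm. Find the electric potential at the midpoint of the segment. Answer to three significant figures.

505 V

Electric potential is a scalar, so the contributions from each charge add algebraically: V = Σ kqᵢ/rᵢ.
Each charge is 0.248 m from the midpoint.
V = k[(5.12×10⁻⁹)/(0.248) + (8.80×10⁻⁹)/(0.248)] = 505 V.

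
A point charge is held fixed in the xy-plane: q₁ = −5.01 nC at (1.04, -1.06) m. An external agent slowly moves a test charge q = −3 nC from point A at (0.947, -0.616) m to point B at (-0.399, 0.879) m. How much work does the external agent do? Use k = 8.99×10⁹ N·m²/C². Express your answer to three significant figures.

For quasistatic motion the external work equals the change in potential energy: W_ext = qΔV = q(V_B − V_A).
At A: distance to the source charge is 0.454 m; V_A = kq₁/r = -99.3 V.
At B: distance to the source charge is 2.41 m; V_B = kq₁/r = -18.7 V.
ΔV = V_B − V_A = 80.6 V.
W_ext = qΔV = (-3.00×10⁻⁹ C)(80.6 V) = -2.42×10⁻⁷ J.

-2.42×10⁻⁷ J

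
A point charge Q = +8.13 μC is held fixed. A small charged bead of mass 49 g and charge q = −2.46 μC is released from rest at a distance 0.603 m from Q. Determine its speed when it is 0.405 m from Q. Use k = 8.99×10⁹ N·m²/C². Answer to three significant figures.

Only the electrostatic force acts, so mechanical energy is conserved: ½mv² = U₁ − U₂ = kQq(1/r₁ − 1/r₂).
U₁ − U₂ = (8.99×10⁹ N·m²/C²)(8.13×10⁻⁶ C)(-2.46×10⁻⁶ C)(1/0.603 − 1/0.405) = 0.146 J.
v = √(2·0.146/0.0490) = 2.44 m/s.

2.44 m/s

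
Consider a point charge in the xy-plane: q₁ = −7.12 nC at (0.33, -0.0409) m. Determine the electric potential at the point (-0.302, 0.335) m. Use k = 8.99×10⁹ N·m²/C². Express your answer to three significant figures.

Electric potential is a scalar, so the contributions from each charge add algebraically: V = Σ kqᵢ/rᵢ.
Distances from the field point to each charge: r₁ = 0.735 m.
V = k[(-7.12×10⁻⁹)/(0.735)] = -87.0 V.

-87.0 V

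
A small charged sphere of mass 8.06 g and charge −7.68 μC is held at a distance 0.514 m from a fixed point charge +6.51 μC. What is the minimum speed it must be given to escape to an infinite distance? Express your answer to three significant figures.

14.7 m/s

To just escape, total mechanical energy must reach zero at infinity: ½mv²_min + U = 0, so ½mv²_min = −U = |kQq|/r.
|U| = |kQq|/r = (8.99×10⁹ N·m²/C²)(6.51×10⁻⁶)(7.68×10⁻⁶)/(0.514) = 0.874 J.
v_min = √(2|U|/m) = √(2·0.874/8.06×10⁻³) = 14.7 m/s.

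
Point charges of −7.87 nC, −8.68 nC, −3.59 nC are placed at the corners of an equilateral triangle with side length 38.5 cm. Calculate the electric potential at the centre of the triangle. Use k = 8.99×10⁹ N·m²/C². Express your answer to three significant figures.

-815 V

Electric potential is a scalar, so the contributions from each charge add algebraically: V = Σ kqᵢ/rᵢ.
The distance from each vertex to the centroid is a/√3 = 0.222 m.
V = k[(-7.87×10⁻⁹)/(0.222) + (-8.68×10⁻⁹)/(0.222) + (-3.59×10⁻⁹)/(0.222)] = -815 V.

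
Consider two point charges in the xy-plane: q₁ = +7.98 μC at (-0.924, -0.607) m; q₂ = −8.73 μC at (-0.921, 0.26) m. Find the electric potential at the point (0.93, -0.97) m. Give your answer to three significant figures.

2660 V

Electric potential is a scalar, so the contributions from each charge add algebraically: V = Σ kqᵢ/rᵢ.
Distances from the field point to each charge: r₁ = 1.89 m, r₂ = 2.22 m.
V = k[(7.98×10⁻⁶)/(1.89) + (-8.73×10⁻⁶)/(2.22)] = 2660 V.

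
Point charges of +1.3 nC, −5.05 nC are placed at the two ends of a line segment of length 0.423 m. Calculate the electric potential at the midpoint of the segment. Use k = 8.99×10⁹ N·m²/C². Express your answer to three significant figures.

-159 V

The total potential is the scalar sum of each charge's contribution, V = Σ kqᵢ/rᵢ.
Each charge is 0.211 m from the midpoint.
V = k[(1.30×10⁻⁹)/(0.211) + (-5.05×10⁻⁹)/(0.211)] = -159 V.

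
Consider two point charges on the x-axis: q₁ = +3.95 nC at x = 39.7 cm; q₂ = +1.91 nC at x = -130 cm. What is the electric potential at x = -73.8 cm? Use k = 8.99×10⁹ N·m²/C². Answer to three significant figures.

61.8 V

Electric potential is a scalar, so the contributions from each charge add algebraically: V = Σ kqᵢ/rᵢ.
Distances from the field point to each charge: r₁ = 1.14 m, r₂ = 0.562 m.
V = k[(3.95×10⁻⁹)/(1.14) + (1.91×10⁻⁹)/(0.562)] = 61.8 V.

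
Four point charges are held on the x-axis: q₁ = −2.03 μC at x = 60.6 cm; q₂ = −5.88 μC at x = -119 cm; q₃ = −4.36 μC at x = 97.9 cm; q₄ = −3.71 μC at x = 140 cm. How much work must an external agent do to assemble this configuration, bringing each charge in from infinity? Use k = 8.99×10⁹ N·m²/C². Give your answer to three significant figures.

0.886 J

The work to assemble the configuration equals its total potential energy, U = Σ kqᵢqⱼ/rᵢⱼ over all pairs.
Pair separations: r₁₂ = 1.80 m, r₁₃ = 0.373 m, r₁₄ = 0.794 m, r₂₃ = 2.17 m, r₂₄ = 2.59 m, r₃₄ = 0.421 m.
Summing all 6 pair terms gives U = 0.886 J.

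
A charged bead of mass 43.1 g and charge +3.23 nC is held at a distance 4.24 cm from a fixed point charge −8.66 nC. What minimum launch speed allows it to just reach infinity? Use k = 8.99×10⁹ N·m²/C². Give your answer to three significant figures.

To just escape, total mechanical energy must reach zero at infinity: ½mv²_min + U = 0, so ½mv²_min = −U = |kQq|/r.
|U| = |kQq|/r = (8.99×10⁹ N·m²/C²)(8.66×10⁻⁹)(3.23×10⁻⁹)/(0.0424) = 5.93×10⁻⁶ J.
v_min = √(2|U|/m) = √(2·5.93×10⁻⁶/0.0431) = 0.0166 m/s.

0.0166 m/s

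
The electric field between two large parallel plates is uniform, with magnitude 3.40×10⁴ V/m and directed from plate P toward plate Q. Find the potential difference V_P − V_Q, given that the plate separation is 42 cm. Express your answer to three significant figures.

1.43×10⁴ V

In a uniform field, potential decreases in the direction of E: ΔV = −E·d for a displacement d parallel to E.
Going from Q to P is a displacement of 42 cm opposite to the field, so V_P − V_Q = +Ed = 1.43×10⁴ V.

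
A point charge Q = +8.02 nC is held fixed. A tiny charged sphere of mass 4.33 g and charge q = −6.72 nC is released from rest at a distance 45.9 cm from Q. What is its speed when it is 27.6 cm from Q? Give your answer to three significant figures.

0.0180 m/s

Only the electrostatic force acts, so mechanical energy is conserved: ½mv² = U₁ − U₂ = kQq(1/r₁ − 1/r₂).
U₁ − U₂ = (8.99×10⁹ N·m²/C²)(8.02×10⁻⁹ C)(-6.72×10⁻⁹ C)(1/0.459 − 1/0.276) = 7.00×10⁻⁷ J.
v = √(2·7.00×10⁻⁷/4.33×10⁻³) = 0.0180 m/s.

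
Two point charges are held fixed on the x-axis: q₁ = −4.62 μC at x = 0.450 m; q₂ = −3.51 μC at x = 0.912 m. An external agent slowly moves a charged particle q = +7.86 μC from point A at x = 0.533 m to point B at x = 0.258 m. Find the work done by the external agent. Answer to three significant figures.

For quasistatic motion the external work equals the change in potential energy: W_ext = qΔV = q(V_B − V_A).
At A: distances to the source charges are 0.0830 m, 0.379 m; V_A = Σ kqᵢ/rᵢ = -5.84×10⁵ V.
At B: distances to the source charges are 0.192 m, 0.654 m; V_B = Σ kqᵢ/rᵢ = -2.65×10⁵ V.
ΔV = V_B − V_A = 3.19×10⁵ V.
W_ext = qΔV = (7.86×10⁻⁶ C)(3.19×10⁵ V) = 2.51 J.

2.51 J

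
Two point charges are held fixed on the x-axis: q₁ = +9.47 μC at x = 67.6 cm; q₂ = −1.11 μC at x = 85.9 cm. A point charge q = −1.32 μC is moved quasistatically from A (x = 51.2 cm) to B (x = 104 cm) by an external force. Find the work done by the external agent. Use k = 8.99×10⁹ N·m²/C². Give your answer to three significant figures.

For quasistatic motion the external work equals the change in potential energy: W_ext = qΔV = q(V_B − V_A).
At A: distances to the source charges are 0.164 m, 0.347 m; V_A = Σ kqᵢ/rᵢ = 4.90×10⁵ V.
At B: distances to the source charges are 0.364 m, 0.181 m; V_B = Σ kqᵢ/rᵢ = 1.79×10⁵ V.
ΔV = V_B − V_A = -3.12×10⁵ V.
W_ext = qΔV = (-1.32×10⁻⁶ C)(-3.12×10⁵ V) = 0.411 J.

0.411 J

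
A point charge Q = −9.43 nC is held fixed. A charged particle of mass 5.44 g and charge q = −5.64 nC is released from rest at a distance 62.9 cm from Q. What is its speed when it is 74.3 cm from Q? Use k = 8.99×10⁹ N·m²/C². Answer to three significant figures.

Only the electrostatic force acts, so mechanical energy is conserved: ½mv² = U₁ − U₂ = kQq(1/r₁ − 1/r₂).
U₁ − U₂ = (8.99×10⁹ N·m²/C²)(-9.43×10⁻⁹ C)(-5.64×10⁻⁹ C)(1/0.629 − 1/0.743) = 1.17×10⁻⁷ J.
v = √(2·1.17×10⁻⁷/5.44×10⁻³) = 6.55×10⁻³ m/s.

6.55×10⁻³ m/s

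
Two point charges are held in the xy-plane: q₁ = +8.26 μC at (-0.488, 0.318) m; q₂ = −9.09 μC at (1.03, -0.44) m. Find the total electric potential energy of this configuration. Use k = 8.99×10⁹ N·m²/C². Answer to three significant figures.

The assembly work is the sum of pairwise potential energies, U = Σ_{i<j} kqᵢqⱼ/rᵢⱼ.
Pair separations: r₁₂ = 1.70 m.
U = (-0.398) = -0.398 J.

-0.398 J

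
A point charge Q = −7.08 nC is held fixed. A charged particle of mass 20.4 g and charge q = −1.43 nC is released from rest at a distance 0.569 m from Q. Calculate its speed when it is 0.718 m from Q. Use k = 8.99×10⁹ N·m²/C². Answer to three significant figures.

Only the electrostatic force acts, so mechanical energy is conserved: ½mv² = U₁ − U₂ = kQq(1/r₁ − 1/r₂).
U₁ − U₂ = (8.99×10⁹ N·m²/C²)(-7.08×10⁻⁹ C)(-1.43×10⁻⁹ C)(1/0.569 − 1/0.718) = 3.32×10⁻⁸ J.
v = √(2·3.32×10⁻⁸/0.0204) = 1.80×10⁻³ m/s.

1.80×10⁻³ m/s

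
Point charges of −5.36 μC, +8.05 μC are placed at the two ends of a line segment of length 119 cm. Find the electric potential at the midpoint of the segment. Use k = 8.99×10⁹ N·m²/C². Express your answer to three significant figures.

The total potential is the scalar sum of each charge's contribution, V = Σ kqᵢ/rᵢ.
Each charge is 0.595 m from the midpoint.
V = k[(-5.36×10⁻⁶)/(0.595) + (8.05×10⁻⁶)/(0.595)] = 4.06×10⁴ V.

4.06×10⁴ V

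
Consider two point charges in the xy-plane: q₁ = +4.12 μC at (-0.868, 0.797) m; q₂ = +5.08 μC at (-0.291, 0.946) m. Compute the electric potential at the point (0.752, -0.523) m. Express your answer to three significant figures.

4.31×10⁴ V

Electric potential is a scalar, so the contributions from each charge add algebraically: V = Σ kqᵢ/rᵢ.
Distances from the field point to each charge: r₁ = 2.09 m, r₂ = 1.80 m.
V = k[(4.12×10⁻⁶)/(2.09) + (5.08×10⁻⁶)/(1.80)] = 4.31×10⁴ V.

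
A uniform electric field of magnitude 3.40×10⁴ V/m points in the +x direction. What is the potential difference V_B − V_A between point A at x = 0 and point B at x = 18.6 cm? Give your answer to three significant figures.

-6320 V

In a uniform field, potential decreases in the direction of E: V_B − V_A = −E·Δx.
V_B − V_A = −(3.40×10⁴ V/m)(0.186 m) = -6320 V.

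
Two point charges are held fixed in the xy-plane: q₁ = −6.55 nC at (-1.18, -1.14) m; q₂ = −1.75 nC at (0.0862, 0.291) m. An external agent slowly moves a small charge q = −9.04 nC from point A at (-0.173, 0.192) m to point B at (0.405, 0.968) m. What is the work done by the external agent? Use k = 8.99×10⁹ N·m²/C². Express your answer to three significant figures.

-4.39×10⁻⁷ J

For quasistatic motion the external work equals the change in potential energy: W_ext = qΔV = q(V_B − V_A).
At A: distances to the source charges are 1.67 m, 0.277 m; V_A = Σ kqᵢ/rᵢ = -92.0 V.
At B: distances to the source charges are 2.64 m, 0.748 m; V_B = Σ kqᵢ/rᵢ = -43.4 V.
ΔV = V_B − V_A = 48.6 V.
W_ext = qΔV = (-9.04×10⁻⁹ C)(48.6 V) = -4.39×10⁻⁷ J.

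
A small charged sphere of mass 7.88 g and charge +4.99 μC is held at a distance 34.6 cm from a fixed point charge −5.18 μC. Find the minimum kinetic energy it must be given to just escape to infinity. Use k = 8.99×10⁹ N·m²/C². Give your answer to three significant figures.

To just escape, total mechanical energy must reach zero at infinity: ½mv²_min + U = 0, so ½mv²_min = −U = |kQq|/r.
|U| = |kQq|/r = (8.99×10⁹ N·m²/C²)(5.18×10⁻⁶)(4.99×10⁻⁶)/(0.346) = 0.672 J.

0.672 J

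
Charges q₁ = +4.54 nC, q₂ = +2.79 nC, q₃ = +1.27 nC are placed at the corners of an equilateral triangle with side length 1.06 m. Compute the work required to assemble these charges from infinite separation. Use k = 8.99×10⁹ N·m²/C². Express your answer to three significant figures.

The work to assemble the configuration equals its total potential energy, U = Σ kqᵢqⱼ/rᵢⱼ over all pairs.
All three pair separations equal the side length, 1.06 m.
U = (1.07×10⁻⁷) + (4.89×10⁻⁸) + (3.01×10⁻⁸) = 1.86×10⁻⁷ J.

1.86×10⁻⁷ J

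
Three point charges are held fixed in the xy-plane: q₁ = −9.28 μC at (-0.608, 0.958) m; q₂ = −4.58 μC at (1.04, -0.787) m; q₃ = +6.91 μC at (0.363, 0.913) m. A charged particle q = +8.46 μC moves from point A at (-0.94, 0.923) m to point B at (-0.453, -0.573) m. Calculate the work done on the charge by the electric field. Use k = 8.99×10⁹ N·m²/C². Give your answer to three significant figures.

The work done by the electric force is W_field = −ΔU = −q(V_B − V_A) = q(V_A − V_B).
At A: distances to the source charges are 0.334 m, 2.62 m, 1.30 m; V_A = Σ kqᵢ/rᵢ = -2.18×10⁵ V.
At B: distances to the source charges are 1.54 m, 1.51 m, 1.70 m; V_B = Σ kqᵢ/rᵢ = -4.49×10⁴ V.
ΔV = V_B − V_A = 1.73×10⁵ V.
W_field = −qΔV = −(8.46×10⁻⁶ C)(1.73×10⁵ V) = -1.46 J.

-1.46 J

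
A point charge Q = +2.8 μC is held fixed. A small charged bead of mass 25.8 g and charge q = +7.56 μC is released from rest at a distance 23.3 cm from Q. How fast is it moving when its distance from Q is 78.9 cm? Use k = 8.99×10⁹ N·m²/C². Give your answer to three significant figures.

Only the electrostatic force acts, so mechanical energy is conserved: ½mv² = U₁ − U₂ = kQq(1/r₁ − 1/r₂).
U₁ − U₂ = (8.99×10⁹ N·m²/C²)(2.80×10⁻⁶ C)(7.56×10⁻⁶ C)(1/0.233 − 1/0.789) = 0.576 J.
v = √(2·0.576/0.0258) = 6.68 m/s.

6.68 m/s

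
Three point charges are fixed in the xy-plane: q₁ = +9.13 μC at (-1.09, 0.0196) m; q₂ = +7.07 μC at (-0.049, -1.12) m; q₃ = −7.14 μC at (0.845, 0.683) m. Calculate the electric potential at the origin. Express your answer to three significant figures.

The total potential is the scalar sum of each charge's contribution, V = Σ kqᵢ/rᵢ.
Distances from the field point to each charge: r₁ = 1.09 m, r₂ = 1.12 m, r₃ = 1.09 m.
V = k[(9.13×10⁻⁶)/(1.09) + (7.07×10⁻⁶)/(1.12) + (-7.14×10⁻⁶)/(1.09)] = 7.29×10⁴ V.

7.29×10⁴ V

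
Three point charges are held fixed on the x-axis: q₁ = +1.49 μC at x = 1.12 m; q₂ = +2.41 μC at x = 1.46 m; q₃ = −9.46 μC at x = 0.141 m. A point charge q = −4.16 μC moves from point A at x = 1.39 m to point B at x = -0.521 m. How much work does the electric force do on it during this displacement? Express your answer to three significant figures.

-1.67 J

The work done by the electric force is W_field = −ΔU = −q(V_B − V_A) = q(V_A − V_B).
At A: distances to the source charges are 0.270 m, 0.0700 m, 1.25 m; V_A = Σ kqᵢ/rᵢ = 2.91×10⁵ V.
At B: distances to the source charges are 1.64 m, 1.98 m, 0.662 m; V_B = Σ kqᵢ/rᵢ = -1.09×10⁵ V.
ΔV = V_B − V_A = -4.00×10⁵ V.
W_field = −qΔV = −(-4.16×10⁻⁶ C)(-4.00×10⁵ V) = -1.67 J.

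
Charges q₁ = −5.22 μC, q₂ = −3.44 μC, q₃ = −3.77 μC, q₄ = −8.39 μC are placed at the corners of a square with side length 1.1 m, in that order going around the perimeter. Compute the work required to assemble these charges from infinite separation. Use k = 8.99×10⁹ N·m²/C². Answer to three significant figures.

The work to assemble the configuration equals its total potential energy, U = Σ kqᵢqⱼ/rᵢⱼ over all pairs.
The four side pairs have separation 1.10 m and the two diagonal pairs 1.56 m.
Summing all 6 pair terms gives U = 1.15 J.

1.15 J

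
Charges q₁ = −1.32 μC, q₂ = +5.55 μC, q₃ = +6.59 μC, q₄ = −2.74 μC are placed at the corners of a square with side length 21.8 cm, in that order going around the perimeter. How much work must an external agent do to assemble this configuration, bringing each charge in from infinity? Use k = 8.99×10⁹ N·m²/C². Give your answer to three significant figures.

The work to assemble the configuration equals its total potential energy, U = Σ kqᵢqⱼ/rᵢⱼ over all pairs.
The four side pairs have separation 0.218 m and the two diagonal pairs 0.308 m.
Summing all 6 pair terms gives U = -0.0864 J.

-0.0864 J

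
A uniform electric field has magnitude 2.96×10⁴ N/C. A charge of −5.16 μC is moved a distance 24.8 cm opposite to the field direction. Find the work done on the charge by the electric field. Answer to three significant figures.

The potential change for a displacement 24.8 cm opposite to the field direction is ΔV = +Ed = 7340 V.
W_field = −qΔV = 0.0379 J.

0.0379 J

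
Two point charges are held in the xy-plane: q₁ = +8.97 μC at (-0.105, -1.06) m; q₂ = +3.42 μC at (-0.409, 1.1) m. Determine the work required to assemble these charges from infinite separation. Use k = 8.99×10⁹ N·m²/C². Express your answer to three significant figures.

0.126 J

The work to assemble the configuration equals its total potential energy, U = Σ kqᵢqⱼ/rᵢⱼ over all pairs.
Pair separations: r₁₂ = 2.18 m.
U = (0.126) = 0.126 J.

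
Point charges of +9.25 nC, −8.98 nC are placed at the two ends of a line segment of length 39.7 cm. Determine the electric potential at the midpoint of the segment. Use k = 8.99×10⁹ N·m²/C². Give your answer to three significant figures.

12.2 V

Electric potential is a scalar, so the contributions from each charge add algebraically: V = Σ kqᵢ/rᵢ.
Each charge is 0.199 m from the midpoint.
V = k[(9.25×10⁻⁹)/(0.199) + (-8.98×10⁻⁹)/(0.199)] = 12.2 V.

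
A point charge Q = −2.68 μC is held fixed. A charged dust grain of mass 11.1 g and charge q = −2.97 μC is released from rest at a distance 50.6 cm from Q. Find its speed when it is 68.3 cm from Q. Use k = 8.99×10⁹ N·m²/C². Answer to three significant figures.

2.57 m/s

Only the electrostatic force acts, so mechanical energy is conserved: ½mv² = U₁ − U₂ = kQq(1/r₁ − 1/r₂).
U₁ − U₂ = (8.99×10⁹ N·m²/C²)(-2.68×10⁻⁶ C)(-2.97×10⁻⁶ C)(1/0.506 − 1/0.683) = 0.0366 J.
v = √(2·0.0366/0.0111) = 2.57 m/s.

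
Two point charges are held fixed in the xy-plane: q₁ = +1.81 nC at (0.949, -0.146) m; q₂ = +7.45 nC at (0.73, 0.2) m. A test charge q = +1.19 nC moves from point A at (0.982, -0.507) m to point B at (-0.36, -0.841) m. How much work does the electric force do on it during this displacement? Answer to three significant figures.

9.37×10⁻⁸ J

The work done by the electric force is W_field = −ΔU = −q(V_B − V_A) = q(V_A − V_B).
At A: distances to the source charges are 0.363 m, 0.751 m; V_A = Σ kqᵢ/rᵢ = 134 V.
At B: distances to the source charges are 1.48 m, 1.51 m; V_B = Σ kqᵢ/rᵢ = 55.4 V.
ΔV = V_B − V_A = -78.7 V.
W_field = −qΔV = −(1.19×10⁻⁹ C)(-78.7 V) = 9.37×10⁻⁸ J.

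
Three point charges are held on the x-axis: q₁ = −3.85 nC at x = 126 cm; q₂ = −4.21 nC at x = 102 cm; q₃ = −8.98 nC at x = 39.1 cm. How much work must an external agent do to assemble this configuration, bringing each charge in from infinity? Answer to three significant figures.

The work to assemble the configuration equals its total potential energy, U = Σ kqᵢqⱼ/rᵢⱼ over all pairs.
Pair separations: r₁₂ = 0.240 m, r₁₃ = 0.869 m, r₂₃ = 0.629 m.
U = (6.07×10⁻⁷) + (3.58×10⁻⁷) + (5.40×10⁻⁷) = 1.51×10⁻⁶ J.

1.51×10⁻⁶ J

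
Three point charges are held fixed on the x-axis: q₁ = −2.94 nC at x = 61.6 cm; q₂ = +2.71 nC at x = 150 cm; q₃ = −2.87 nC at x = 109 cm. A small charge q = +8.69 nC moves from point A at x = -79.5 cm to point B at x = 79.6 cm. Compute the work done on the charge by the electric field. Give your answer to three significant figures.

The work done by the electric force is W_field = −ΔU = −q(V_B − V_A) = q(V_A − V_B).
At A: distances to the source charges are 1.41 m, 2.29 m, 1.89 m; V_A = Σ kqᵢ/rᵢ = -21.8 V.
At B: distances to the source charges are 0.180 m, 0.704 m, 0.294 m; V_B = Σ kqᵢ/rᵢ = -200 V.
ΔV = V_B − V_A = -178 V.
W_field = −qΔV = −(8.69×10⁻⁹ C)(-178 V) = 1.55×10⁻⁶ J.

1.55×10⁻⁶ J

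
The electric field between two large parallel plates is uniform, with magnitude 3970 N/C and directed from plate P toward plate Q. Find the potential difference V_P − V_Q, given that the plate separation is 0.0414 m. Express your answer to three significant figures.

In a uniform field, potential decreases in the direction of E: ΔV = −E·d for a displacement d parallel to E.
Going from Q to P is a displacement of 0.0414 m opposite to the field, so V_P − V_Q = +Ed = 164 V.

164 V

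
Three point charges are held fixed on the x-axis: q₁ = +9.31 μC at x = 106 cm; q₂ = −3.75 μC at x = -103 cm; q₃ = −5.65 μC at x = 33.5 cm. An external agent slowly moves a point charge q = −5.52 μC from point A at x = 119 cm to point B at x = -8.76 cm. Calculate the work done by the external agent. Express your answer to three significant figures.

For quasistatic motion the external work equals the change in potential energy: W_ext = qΔV = q(V_B − V_A).
At A: distances to the source charges are 0.130 m, 2.22 m, 0.855 m; V_A = Σ kqᵢ/rᵢ = 5.69×10⁵ V.
At B: distances to the source charges are 1.15 m, 0.942 m, 0.423 m; V_B = Σ kqᵢ/rᵢ = -8.30×10⁴ V.
ΔV = V_B − V_A = -6.52×10⁵ V.
W_ext = qΔV = (-5.52×10⁻⁶ C)(-6.52×10⁵ V) = 3.60 J.

3.60 J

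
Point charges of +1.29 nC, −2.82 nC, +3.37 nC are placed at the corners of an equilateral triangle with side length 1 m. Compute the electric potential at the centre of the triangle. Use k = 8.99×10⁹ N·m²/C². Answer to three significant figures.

28.7 V

Electric potential is a scalar, so the contributions from each charge add algebraically: V = Σ kqᵢ/rᵢ.
The distance from each vertex to the centroid is a/√3 = 0.577 m.
V = k[(1.29×10⁻⁹)/(0.577) + (-2.82×10⁻⁹)/(0.577) + (3.37×10⁻⁹)/(0.577)] = 28.7 V.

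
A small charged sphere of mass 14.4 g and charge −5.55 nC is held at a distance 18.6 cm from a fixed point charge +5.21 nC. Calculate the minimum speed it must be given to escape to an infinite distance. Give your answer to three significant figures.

To just escape, total mechanical energy must reach zero at infinity: ½mv²_min + U = 0, so ½mv²_min = −U = |kQq|/r.
|U| = |kQq|/r = (8.99×10⁹ N·m²/C²)(5.21×10⁻⁹)(5.55×10⁻⁹)/(0.186) = 1.40×10⁻⁶ J.
v_min = √(2|U|/m) = √(2·1.40×10⁻⁶/0.0144) = 0.0139 m/s.

0.0139 m/s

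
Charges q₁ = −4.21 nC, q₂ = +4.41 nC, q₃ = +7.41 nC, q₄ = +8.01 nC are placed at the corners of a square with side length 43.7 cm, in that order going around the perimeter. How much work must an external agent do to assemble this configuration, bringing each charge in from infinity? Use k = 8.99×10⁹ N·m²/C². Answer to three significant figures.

8.78×10⁻⁷ J

The assembly work is the sum of pairwise potential energies, U = Σ_{i<j} kqᵢqⱼ/rᵢⱼ.
The four side pairs have separation 0.437 m and the two diagonal pairs 0.618 m.
Summing all 6 pair terms gives U = 8.78×10⁻⁷ J.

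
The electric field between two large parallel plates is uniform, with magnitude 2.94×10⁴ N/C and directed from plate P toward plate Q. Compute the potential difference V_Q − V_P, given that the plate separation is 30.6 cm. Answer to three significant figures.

In a uniform field, potential decreases in the direction of E: ΔV = −E·d for a displacement d parallel to E.
Going from P to Q is a displacement of 30.6 cm along the field, so V_Q − V_P = −Ed = -9000 V.

-9000 V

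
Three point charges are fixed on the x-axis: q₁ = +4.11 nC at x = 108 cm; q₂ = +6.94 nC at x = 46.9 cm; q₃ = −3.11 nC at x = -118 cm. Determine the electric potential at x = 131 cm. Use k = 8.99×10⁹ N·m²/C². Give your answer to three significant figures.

The total potential is the scalar sum of each charge's contribution, V = Σ kqᵢ/rᵢ.
Distances from the field point to each charge: r₁ = 0.230 m, r₂ = 0.841 m, r₃ = 2.49 m.
V = k[(4.11×10⁻⁹)/(0.230) + (6.94×10⁻⁹)/(0.841) + (-3.11×10⁻⁹)/(2.49)] = 224 V.

224 V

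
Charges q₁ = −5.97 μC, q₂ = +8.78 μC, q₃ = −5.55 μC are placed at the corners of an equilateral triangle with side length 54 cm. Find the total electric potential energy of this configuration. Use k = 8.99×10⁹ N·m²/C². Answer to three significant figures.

The work to assemble the configuration equals its total potential energy, U = Σ kqᵢqⱼ/rᵢⱼ over all pairs.
All three pair separations equal the side length, 0.540 m.
U = (-0.873) + (0.552) + (-0.811) = -1.13 J.

-1.13 J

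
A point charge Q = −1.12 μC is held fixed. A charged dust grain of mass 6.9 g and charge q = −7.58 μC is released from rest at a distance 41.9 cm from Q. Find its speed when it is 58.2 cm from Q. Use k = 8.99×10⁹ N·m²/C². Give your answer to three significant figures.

Only the electrostatic force acts, so mechanical energy is conserved: ½mv² = U₁ − U₂ = kQq(1/r₁ − 1/r₂).
U₁ − U₂ = (8.99×10⁹ N·m²/C²)(-1.12×10⁻⁶ C)(-7.58×10⁻⁶ C)(1/0.419 − 1/0.582) = 0.0510 J.
v = √(2·0.0510/6.90×10⁻³) = 3.85 m/s.

3.85 m/s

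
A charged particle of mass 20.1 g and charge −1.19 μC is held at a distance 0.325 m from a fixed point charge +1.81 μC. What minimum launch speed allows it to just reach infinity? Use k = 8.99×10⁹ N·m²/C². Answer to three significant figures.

To just escape, total mechanical energy must reach zero at infinity: ½mv²_min + U = 0, so ½mv²_min = −U = |kQq|/r.
|U| = |kQq|/r = (8.99×10⁹ N·m²/C²)(1.81×10⁻⁶)(1.19×10⁻⁶)/(0.325) = 0.0596 J.
v_min = √(2|U|/m) = √(2·0.0596/0.0201) = 2.43 m/s.

2.43 m/s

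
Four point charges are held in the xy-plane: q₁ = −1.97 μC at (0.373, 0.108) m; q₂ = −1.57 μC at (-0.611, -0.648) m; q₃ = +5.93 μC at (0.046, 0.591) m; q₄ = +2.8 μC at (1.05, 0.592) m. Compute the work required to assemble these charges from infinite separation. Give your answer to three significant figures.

The assembly work is the sum of pairwise potential energies, U = Σ_{i<j} kqᵢqⱼ/rᵢⱼ.
Pair separations: r₁₂ = 1.24 m, r₁₃ = 0.583 m, r₁₄ = 0.832 m, r₂₃ = 1.40 m, r₂₄ = 2.07 m, r₃₄ = 1.00 m.
Summing all 6 pair terms gives U = -0.147 J.

-0.147 J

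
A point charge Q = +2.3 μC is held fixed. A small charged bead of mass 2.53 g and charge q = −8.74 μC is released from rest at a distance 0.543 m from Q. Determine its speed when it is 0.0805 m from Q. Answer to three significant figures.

38.9 m/s

Only the electrostatic force acts, so mechanical energy is conserved: ½mv² = U₁ − U₂ = kQq(1/r₁ − 1/r₂).
U₁ − U₂ = (8.99×10⁹ N·m²/C²)(2.30×10⁻⁶ C)(-8.74×10⁻⁶ C)(1/0.543 − 1/0.0805) = 1.91 J.
v = √(2·1.91/2.53×10⁻³) = 38.9 m/s.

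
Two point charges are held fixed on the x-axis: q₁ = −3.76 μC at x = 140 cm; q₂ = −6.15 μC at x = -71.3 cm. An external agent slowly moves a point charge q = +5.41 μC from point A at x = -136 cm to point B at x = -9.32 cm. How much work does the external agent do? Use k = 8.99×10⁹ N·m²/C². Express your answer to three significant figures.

-0.0765 J

For quasistatic motion the external work equals the change in potential energy: W_ext = qΔV = q(V_B − V_A).
At A: distances to the source charges are 2.76 m, 0.647 m; V_A = Σ kqᵢ/rᵢ = -9.77×10⁴ V.
At B: distances to the source charges are 1.49 m, 0.620 m; V_B = Σ kqᵢ/rᵢ = -1.12×10⁵ V.
ΔV = V_B − V_A = -1.41×10⁴ V.
W_ext = qΔV = (5.41×10⁻⁶ C)(-1.41×10⁴ V) = -0.0765 J.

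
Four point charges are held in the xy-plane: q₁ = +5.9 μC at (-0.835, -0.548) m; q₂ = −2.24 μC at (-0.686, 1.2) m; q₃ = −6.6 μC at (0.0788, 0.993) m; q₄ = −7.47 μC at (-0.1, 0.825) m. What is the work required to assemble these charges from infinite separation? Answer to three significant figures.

The assembly work is the sum of pairwise potential energies, U = Σ_{i<j} kqᵢqⱼ/rᵢⱼ.
Pair separations: r₁₂ = 1.75 m, r₁₃ = 1.79 m, r₁₄ = 1.56 m, r₂₃ = 0.792 m, r₂₄ = 0.696 m, r₃₄ = 0.245 m.
Summing all 6 pair terms gives U = 1.67 J.

1.67 J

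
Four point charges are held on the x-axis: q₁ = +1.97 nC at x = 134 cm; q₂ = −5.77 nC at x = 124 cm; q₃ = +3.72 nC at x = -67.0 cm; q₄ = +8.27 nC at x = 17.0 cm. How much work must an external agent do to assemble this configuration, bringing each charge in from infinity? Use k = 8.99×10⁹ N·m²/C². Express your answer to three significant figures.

-1.04×10⁻⁶ J

The work to assemble the configuration equals its total potential energy, U = Σ kqᵢqⱼ/rᵢⱼ over all pairs.
Pair separations: r₁₂ = 0.100 m, r₁₃ = 2.01 m, r₁₄ = 1.17 m, r₂₃ = 1.91 m, r₂₄ = 1.07 m, r₃₄ = 0.840 m.
Summing all 6 pair terms gives U = -1.04×10⁻⁶ J.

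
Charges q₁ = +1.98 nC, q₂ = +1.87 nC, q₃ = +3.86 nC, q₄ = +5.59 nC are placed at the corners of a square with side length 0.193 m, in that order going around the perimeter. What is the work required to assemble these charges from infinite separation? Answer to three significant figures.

The work to assemble the configuration equals its total potential energy, U = Σ kqᵢqⱼ/rᵢⱼ over all pairs.
The four side pairs have separation 0.193 m and the two diagonal pairs 0.273 m.
Summing all 6 pair terms gives U = 2.63×10⁻⁶ J.

2.63×10⁻⁶ J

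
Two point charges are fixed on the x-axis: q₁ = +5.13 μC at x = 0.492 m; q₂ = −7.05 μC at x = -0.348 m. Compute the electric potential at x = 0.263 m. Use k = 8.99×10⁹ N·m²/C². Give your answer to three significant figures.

9.77×10⁴ V

Electric potential is a scalar, so the contributions from each charge add algebraically: V = Σ kqᵢ/rᵢ.
Distances from the field point to each charge: r₁ = 0.229 m, r₂ = 0.611 m.
V = k[(5.13×10⁻⁶)/(0.229) + (-7.05×10⁻⁶)/(0.611)] = 9.77×10⁴ V.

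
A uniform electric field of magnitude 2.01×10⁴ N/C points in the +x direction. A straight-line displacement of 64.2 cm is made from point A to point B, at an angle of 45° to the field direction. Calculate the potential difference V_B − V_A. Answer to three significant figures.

Only the component of displacement along E changes the potential: ΔV = −E·d·cosθ.
ΔV = −(2.01×10⁴ V/m)(0.642 m)cos45° = -9120 V.

-9120 V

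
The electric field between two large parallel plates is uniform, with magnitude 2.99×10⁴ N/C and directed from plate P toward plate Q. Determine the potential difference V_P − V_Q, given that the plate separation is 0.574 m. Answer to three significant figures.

1.72×10⁴ V

In a uniform field, potential decreases in the direction of E: ΔV = −E·d for a displacement d parallel to E.
Going from Q to P is a displacement of 0.574 m opposite to the field, so V_P − V_Q = +Ed = 1.72×10⁴ V.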